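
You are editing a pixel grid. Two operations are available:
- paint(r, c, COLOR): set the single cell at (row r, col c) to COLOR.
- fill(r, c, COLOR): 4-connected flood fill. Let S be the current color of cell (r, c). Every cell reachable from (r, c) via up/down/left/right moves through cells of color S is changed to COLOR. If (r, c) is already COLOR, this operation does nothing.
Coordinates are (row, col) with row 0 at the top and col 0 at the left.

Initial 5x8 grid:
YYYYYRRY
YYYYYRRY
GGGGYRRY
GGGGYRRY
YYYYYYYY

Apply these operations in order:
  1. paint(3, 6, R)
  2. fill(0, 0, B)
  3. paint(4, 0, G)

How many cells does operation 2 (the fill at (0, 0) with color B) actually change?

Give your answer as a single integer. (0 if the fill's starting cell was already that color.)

Answer: 24

Derivation:
After op 1 paint(3,6,R):
YYYYYRRY
YYYYYRRY
GGGGYRRY
GGGGYRRY
YYYYYYYY
After op 2 fill(0,0,B) [24 cells changed]:
BBBBBRRB
BBBBBRRB
GGGGBRRB
GGGGBRRB
BBBBBBBB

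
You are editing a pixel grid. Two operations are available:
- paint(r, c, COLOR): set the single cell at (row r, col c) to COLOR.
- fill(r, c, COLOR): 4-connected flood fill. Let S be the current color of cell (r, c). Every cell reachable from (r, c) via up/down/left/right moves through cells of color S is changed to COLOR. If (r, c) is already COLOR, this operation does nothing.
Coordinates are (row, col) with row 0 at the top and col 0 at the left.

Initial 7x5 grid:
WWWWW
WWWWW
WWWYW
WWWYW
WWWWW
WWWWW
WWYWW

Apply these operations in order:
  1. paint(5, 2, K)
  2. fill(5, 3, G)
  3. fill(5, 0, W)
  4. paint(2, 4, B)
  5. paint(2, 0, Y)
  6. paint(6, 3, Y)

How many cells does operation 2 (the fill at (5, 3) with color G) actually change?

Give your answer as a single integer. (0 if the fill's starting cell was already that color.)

After op 1 paint(5,2,K):
WWWWW
WWWWW
WWWYW
WWWYW
WWWWW
WWKWW
WWYWW
After op 2 fill(5,3,G) [31 cells changed]:
GGGGG
GGGGG
GGGYG
GGGYG
GGGGG
GGKGG
GGYGG

Answer: 31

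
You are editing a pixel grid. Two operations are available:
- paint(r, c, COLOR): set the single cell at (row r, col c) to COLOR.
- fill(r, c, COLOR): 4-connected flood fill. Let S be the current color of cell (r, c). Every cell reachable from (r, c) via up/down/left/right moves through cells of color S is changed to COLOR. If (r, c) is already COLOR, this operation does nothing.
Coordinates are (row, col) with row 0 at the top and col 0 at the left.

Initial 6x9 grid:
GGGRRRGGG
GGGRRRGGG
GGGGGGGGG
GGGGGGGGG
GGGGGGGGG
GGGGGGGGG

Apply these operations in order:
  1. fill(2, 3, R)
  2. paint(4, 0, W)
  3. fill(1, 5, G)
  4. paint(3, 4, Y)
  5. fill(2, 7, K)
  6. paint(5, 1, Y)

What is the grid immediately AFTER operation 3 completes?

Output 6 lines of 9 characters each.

Answer: GGGGGGGGG
GGGGGGGGG
GGGGGGGGG
GGGGGGGGG
WGGGGGGGG
GGGGGGGGG

Derivation:
After op 1 fill(2,3,R) [48 cells changed]:
RRRRRRRRR
RRRRRRRRR
RRRRRRRRR
RRRRRRRRR
RRRRRRRRR
RRRRRRRRR
After op 2 paint(4,0,W):
RRRRRRRRR
RRRRRRRRR
RRRRRRRRR
RRRRRRRRR
WRRRRRRRR
RRRRRRRRR
After op 3 fill(1,5,G) [53 cells changed]:
GGGGGGGGG
GGGGGGGGG
GGGGGGGGG
GGGGGGGGG
WGGGGGGGG
GGGGGGGGG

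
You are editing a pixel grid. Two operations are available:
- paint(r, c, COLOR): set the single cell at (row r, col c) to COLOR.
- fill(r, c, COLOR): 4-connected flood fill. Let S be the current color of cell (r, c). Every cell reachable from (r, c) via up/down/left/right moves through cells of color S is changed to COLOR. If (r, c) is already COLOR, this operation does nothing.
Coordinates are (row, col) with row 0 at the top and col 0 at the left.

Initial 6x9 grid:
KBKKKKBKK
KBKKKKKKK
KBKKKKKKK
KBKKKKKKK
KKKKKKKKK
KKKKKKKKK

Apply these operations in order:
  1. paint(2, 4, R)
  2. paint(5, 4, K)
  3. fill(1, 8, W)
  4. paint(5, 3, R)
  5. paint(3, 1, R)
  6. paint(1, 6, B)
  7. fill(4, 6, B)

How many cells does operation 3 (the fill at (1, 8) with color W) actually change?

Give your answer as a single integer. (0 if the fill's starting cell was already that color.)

After op 1 paint(2,4,R):
KBKKKKBKK
KBKKKKKKK
KBKKRKKKK
KBKKKKKKK
KKKKKKKKK
KKKKKKKKK
After op 2 paint(5,4,K):
KBKKKKBKK
KBKKKKKKK
KBKKRKKKK
KBKKKKKKK
KKKKKKKKK
KKKKKKKKK
After op 3 fill(1,8,W) [48 cells changed]:
WBWWWWBWW
WBWWWWWWW
WBWWRWWWW
WBWWWWWWW
WWWWWWWWW
WWWWWWWWW

Answer: 48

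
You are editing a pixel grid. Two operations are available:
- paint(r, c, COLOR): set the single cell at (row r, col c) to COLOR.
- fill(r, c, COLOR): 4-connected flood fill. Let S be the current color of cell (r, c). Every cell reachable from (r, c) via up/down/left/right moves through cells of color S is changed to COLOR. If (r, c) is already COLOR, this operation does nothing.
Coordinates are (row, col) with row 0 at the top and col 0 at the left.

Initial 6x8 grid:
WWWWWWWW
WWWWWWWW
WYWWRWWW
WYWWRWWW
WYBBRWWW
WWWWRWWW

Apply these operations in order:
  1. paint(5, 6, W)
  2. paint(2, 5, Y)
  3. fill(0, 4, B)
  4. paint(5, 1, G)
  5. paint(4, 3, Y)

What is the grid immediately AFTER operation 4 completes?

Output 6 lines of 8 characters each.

Answer: BBBBBBBB
BBBBBBBB
BYBBRYBB
BYBBRBBB
BYBBRBBB
BGBBRBBB

Derivation:
After op 1 paint(5,6,W):
WWWWWWWW
WWWWWWWW
WYWWRWWW
WYWWRWWW
WYBBRWWW
WWWWRWWW
After op 2 paint(2,5,Y):
WWWWWWWW
WWWWWWWW
WYWWRYWW
WYWWRWWW
WYBBRWWW
WWWWRWWW
After op 3 fill(0,4,B) [38 cells changed]:
BBBBBBBB
BBBBBBBB
BYBBRYBB
BYBBRBBB
BYBBRBBB
BBBBRBBB
After op 4 paint(5,1,G):
BBBBBBBB
BBBBBBBB
BYBBRYBB
BYBBRBBB
BYBBRBBB
BGBBRBBB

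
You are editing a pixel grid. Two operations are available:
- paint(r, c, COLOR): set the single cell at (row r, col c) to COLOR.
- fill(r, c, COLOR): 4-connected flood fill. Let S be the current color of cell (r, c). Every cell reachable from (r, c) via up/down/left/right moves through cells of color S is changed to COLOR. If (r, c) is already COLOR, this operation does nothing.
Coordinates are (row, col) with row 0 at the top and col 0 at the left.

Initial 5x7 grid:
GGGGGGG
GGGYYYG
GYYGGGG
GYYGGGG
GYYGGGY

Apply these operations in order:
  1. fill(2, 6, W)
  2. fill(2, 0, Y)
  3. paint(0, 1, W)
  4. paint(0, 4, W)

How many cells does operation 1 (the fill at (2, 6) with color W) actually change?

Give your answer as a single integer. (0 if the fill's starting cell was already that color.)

Answer: 25

Derivation:
After op 1 fill(2,6,W) [25 cells changed]:
WWWWWWW
WWWYYYW
WYYWWWW
WYYWWWW
WYYWWWY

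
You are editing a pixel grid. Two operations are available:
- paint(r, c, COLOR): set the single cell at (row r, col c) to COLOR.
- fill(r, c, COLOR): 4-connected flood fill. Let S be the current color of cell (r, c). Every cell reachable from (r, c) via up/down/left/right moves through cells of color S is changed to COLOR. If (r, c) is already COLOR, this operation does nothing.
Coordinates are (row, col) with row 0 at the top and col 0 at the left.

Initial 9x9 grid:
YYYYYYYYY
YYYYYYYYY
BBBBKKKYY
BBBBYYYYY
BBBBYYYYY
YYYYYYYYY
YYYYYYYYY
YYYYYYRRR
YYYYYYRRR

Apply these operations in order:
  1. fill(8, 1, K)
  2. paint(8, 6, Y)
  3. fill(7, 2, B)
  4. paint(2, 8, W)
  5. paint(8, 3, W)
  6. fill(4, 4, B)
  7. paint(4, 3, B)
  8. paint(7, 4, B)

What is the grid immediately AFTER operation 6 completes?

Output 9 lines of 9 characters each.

After op 1 fill(8,1,K) [60 cells changed]:
KKKKKKKKK
KKKKKKKKK
BBBBKKKKK
BBBBKKKKK
BBBBKKKKK
KKKKKKKKK
KKKKKKKKK
KKKKKKRRR
KKKKKKRRR
After op 2 paint(8,6,Y):
KKKKKKKKK
KKKKKKKKK
BBBBKKKKK
BBBBKKKKK
BBBBKKKKK
KKKKKKKKK
KKKKKKKKK
KKKKKKRRR
KKKKKKYRR
After op 3 fill(7,2,B) [63 cells changed]:
BBBBBBBBB
BBBBBBBBB
BBBBBBBBB
BBBBBBBBB
BBBBBBBBB
BBBBBBBBB
BBBBBBBBB
BBBBBBRRR
BBBBBBYRR
After op 4 paint(2,8,W):
BBBBBBBBB
BBBBBBBBB
BBBBBBBBW
BBBBBBBBB
BBBBBBBBB
BBBBBBBBB
BBBBBBBBB
BBBBBBRRR
BBBBBBYRR
After op 5 paint(8,3,W):
BBBBBBBBB
BBBBBBBBB
BBBBBBBBW
BBBBBBBBB
BBBBBBBBB
BBBBBBBBB
BBBBBBBBB
BBBBBBRRR
BBBWBBYRR
After op 6 fill(4,4,B) [0 cells changed]:
BBBBBBBBB
BBBBBBBBB
BBBBBBBBW
BBBBBBBBB
BBBBBBBBB
BBBBBBBBB
BBBBBBBBB
BBBBBBRRR
BBBWBBYRR

Answer: BBBBBBBBB
BBBBBBBBB
BBBBBBBBW
BBBBBBBBB
BBBBBBBBB
BBBBBBBBB
BBBBBBBBB
BBBBBBRRR
BBBWBBYRR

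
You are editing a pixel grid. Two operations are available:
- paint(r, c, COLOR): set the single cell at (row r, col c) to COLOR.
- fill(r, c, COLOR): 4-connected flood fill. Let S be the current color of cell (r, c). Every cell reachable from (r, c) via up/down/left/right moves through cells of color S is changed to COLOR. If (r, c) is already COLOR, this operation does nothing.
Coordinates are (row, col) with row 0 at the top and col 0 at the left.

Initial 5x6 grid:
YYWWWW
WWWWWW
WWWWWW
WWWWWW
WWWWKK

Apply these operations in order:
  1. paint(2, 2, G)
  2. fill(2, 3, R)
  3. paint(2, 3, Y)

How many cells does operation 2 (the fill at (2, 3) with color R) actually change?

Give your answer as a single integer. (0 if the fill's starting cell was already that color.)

After op 1 paint(2,2,G):
YYWWWW
WWWWWW
WWGWWW
WWWWWW
WWWWKK
After op 2 fill(2,3,R) [25 cells changed]:
YYRRRR
RRRRRR
RRGRRR
RRRRRR
RRRRKK

Answer: 25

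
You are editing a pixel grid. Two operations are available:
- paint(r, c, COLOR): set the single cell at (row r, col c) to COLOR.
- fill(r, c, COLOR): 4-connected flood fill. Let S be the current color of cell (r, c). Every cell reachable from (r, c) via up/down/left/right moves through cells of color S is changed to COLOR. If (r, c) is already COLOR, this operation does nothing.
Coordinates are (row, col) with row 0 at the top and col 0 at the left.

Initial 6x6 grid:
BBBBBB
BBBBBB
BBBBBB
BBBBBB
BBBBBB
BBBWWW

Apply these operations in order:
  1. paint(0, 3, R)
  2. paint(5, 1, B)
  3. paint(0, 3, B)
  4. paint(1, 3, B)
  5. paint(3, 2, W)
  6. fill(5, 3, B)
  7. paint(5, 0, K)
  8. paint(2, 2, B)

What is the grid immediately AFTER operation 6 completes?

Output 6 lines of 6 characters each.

After op 1 paint(0,3,R):
BBBRBB
BBBBBB
BBBBBB
BBBBBB
BBBBBB
BBBWWW
After op 2 paint(5,1,B):
BBBRBB
BBBBBB
BBBBBB
BBBBBB
BBBBBB
BBBWWW
After op 3 paint(0,3,B):
BBBBBB
BBBBBB
BBBBBB
BBBBBB
BBBBBB
BBBWWW
After op 4 paint(1,3,B):
BBBBBB
BBBBBB
BBBBBB
BBBBBB
BBBBBB
BBBWWW
After op 5 paint(3,2,W):
BBBBBB
BBBBBB
BBBBBB
BBWBBB
BBBBBB
BBBWWW
After op 6 fill(5,3,B) [3 cells changed]:
BBBBBB
BBBBBB
BBBBBB
BBWBBB
BBBBBB
BBBBBB

Answer: BBBBBB
BBBBBB
BBBBBB
BBWBBB
BBBBBB
BBBBBB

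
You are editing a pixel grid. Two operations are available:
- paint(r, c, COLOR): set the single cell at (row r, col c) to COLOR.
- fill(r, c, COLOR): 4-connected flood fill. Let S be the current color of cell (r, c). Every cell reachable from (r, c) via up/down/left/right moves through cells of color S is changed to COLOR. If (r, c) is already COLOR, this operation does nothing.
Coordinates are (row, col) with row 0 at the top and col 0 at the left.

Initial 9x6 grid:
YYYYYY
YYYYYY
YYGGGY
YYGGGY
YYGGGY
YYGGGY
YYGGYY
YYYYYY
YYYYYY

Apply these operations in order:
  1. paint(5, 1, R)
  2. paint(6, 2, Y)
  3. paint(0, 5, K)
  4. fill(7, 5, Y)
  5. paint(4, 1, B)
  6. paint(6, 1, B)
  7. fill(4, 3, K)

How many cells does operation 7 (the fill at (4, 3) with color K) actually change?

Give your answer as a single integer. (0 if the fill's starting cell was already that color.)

After op 1 paint(5,1,R):
YYYYYY
YYYYYY
YYGGGY
YYGGGY
YYGGGY
YRGGGY
YYGGYY
YYYYYY
YYYYYY
After op 2 paint(6,2,Y):
YYYYYY
YYYYYY
YYGGGY
YYGGGY
YYGGGY
YRGGGY
YYYGYY
YYYYYY
YYYYYY
After op 3 paint(0,5,K):
YYYYYK
YYYYYY
YYGGGY
YYGGGY
YYGGGY
YRGGGY
YYYGYY
YYYYYY
YYYYYY
After op 4 fill(7,5,Y) [0 cells changed]:
YYYYYK
YYYYYY
YYGGGY
YYGGGY
YYGGGY
YRGGGY
YYYGYY
YYYYYY
YYYYYY
After op 5 paint(4,1,B):
YYYYYK
YYYYYY
YYGGGY
YYGGGY
YBGGGY
YRGGGY
YYYGYY
YYYYYY
YYYYYY
After op 6 paint(6,1,B):
YYYYYK
YYYYYY
YYGGGY
YYGGGY
YBGGGY
YRGGGY
YBYGYY
YYYYYY
YYYYYY
After op 7 fill(4,3,K) [13 cells changed]:
YYYYYK
YYYYYY
YYKKKY
YYKKKY
YBKKKY
YRKKKY
YBYKYY
YYYYYY
YYYYYY

Answer: 13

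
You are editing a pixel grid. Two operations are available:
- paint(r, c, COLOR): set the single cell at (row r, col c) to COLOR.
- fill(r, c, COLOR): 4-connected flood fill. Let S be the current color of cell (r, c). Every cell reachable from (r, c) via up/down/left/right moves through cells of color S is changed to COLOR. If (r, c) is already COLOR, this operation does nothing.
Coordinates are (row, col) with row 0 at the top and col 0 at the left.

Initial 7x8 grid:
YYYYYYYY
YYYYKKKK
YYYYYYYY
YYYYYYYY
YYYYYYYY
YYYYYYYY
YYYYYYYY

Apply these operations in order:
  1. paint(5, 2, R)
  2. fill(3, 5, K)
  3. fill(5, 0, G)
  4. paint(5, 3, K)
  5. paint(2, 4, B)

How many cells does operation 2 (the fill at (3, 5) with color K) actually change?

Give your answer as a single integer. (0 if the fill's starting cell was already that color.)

Answer: 51

Derivation:
After op 1 paint(5,2,R):
YYYYYYYY
YYYYKKKK
YYYYYYYY
YYYYYYYY
YYYYYYYY
YYRYYYYY
YYYYYYYY
After op 2 fill(3,5,K) [51 cells changed]:
KKKKKKKK
KKKKKKKK
KKKKKKKK
KKKKKKKK
KKKKKKKK
KKRKKKKK
KKKKKKKK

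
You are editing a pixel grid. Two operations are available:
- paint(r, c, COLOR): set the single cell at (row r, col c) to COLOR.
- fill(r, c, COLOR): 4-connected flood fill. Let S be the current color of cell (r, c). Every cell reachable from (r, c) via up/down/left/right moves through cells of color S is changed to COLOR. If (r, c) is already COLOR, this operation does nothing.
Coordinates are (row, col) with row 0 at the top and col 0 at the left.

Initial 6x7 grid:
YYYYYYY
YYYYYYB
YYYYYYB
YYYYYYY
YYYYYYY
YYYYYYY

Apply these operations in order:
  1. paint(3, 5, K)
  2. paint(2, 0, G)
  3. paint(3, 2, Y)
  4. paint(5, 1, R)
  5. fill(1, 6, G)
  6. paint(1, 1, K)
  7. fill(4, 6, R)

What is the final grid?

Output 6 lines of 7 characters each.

Answer: RRRRRRR
RKRRRRG
GRRRRRG
RRRRRKR
RRRRRRR
RRRRRRR

Derivation:
After op 1 paint(3,5,K):
YYYYYYY
YYYYYYB
YYYYYYB
YYYYYKY
YYYYYYY
YYYYYYY
After op 2 paint(2,0,G):
YYYYYYY
YYYYYYB
GYYYYYB
YYYYYKY
YYYYYYY
YYYYYYY
After op 3 paint(3,2,Y):
YYYYYYY
YYYYYYB
GYYYYYB
YYYYYKY
YYYYYYY
YYYYYYY
After op 4 paint(5,1,R):
YYYYYYY
YYYYYYB
GYYYYYB
YYYYYKY
YYYYYYY
YRYYYYY
After op 5 fill(1,6,G) [2 cells changed]:
YYYYYYY
YYYYYYG
GYYYYYG
YYYYYKY
YYYYYYY
YRYYYYY
After op 6 paint(1,1,K):
YYYYYYY
YKYYYYG
GYYYYYG
YYYYYKY
YYYYYYY
YRYYYYY
After op 7 fill(4,6,R) [36 cells changed]:
RRRRRRR
RKRRRRG
GRRRRRG
RRRRRKR
RRRRRRR
RRRRRRR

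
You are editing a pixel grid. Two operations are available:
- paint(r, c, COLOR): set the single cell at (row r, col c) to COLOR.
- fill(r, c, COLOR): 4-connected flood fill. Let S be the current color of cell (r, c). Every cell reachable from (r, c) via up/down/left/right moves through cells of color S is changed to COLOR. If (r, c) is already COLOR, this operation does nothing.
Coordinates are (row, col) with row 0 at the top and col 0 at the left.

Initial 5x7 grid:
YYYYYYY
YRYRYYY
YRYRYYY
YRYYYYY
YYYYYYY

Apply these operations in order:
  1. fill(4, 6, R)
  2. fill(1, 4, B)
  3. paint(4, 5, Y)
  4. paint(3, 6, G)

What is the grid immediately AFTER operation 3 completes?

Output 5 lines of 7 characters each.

After op 1 fill(4,6,R) [30 cells changed]:
RRRRRRR
RRRRRRR
RRRRRRR
RRRRRRR
RRRRRRR
After op 2 fill(1,4,B) [35 cells changed]:
BBBBBBB
BBBBBBB
BBBBBBB
BBBBBBB
BBBBBBB
After op 3 paint(4,5,Y):
BBBBBBB
BBBBBBB
BBBBBBB
BBBBBBB
BBBBBYB

Answer: BBBBBBB
BBBBBBB
BBBBBBB
BBBBBBB
BBBBBYB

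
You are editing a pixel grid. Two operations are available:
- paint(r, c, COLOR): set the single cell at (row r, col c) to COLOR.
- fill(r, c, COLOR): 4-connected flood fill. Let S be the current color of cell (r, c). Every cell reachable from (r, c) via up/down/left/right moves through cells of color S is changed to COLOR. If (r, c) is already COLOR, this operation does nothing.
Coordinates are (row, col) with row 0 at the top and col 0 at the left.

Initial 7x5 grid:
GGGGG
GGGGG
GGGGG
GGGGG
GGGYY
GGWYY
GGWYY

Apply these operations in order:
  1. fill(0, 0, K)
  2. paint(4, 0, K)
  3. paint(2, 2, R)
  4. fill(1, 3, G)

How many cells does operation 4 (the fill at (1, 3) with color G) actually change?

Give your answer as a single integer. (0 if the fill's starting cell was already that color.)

After op 1 fill(0,0,K) [27 cells changed]:
KKKKK
KKKKK
KKKKK
KKKKK
KKKYY
KKWYY
KKWYY
After op 2 paint(4,0,K):
KKKKK
KKKKK
KKKKK
KKKKK
KKKYY
KKWYY
KKWYY
After op 3 paint(2,2,R):
KKKKK
KKKKK
KKRKK
KKKKK
KKKYY
KKWYY
KKWYY
After op 4 fill(1,3,G) [26 cells changed]:
GGGGG
GGGGG
GGRGG
GGGGG
GGGYY
GGWYY
GGWYY

Answer: 26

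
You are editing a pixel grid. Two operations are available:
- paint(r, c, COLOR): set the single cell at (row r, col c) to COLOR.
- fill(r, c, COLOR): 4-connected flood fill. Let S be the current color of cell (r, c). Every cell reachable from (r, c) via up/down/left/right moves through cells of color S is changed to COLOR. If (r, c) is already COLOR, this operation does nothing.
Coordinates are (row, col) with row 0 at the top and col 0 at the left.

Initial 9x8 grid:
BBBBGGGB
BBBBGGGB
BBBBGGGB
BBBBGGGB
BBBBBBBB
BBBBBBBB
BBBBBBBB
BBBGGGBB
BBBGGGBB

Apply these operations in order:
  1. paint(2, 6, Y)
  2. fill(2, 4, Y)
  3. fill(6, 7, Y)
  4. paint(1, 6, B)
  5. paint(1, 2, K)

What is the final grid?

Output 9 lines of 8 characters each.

Answer: YYYYYYYY
YYKYYYBY
YYYYYYYY
YYYYYYYY
YYYYYYYY
YYYYYYYY
YYYYYYYY
YYYGGGYY
YYYGGGYY

Derivation:
After op 1 paint(2,6,Y):
BBBBGGGB
BBBBGGGB
BBBBGGYB
BBBBGGGB
BBBBBBBB
BBBBBBBB
BBBBBBBB
BBBGGGBB
BBBGGGBB
After op 2 fill(2,4,Y) [11 cells changed]:
BBBBYYYB
BBBBYYYB
BBBBYYYB
BBBBYYYB
BBBBBBBB
BBBBBBBB
BBBBBBBB
BBBGGGBB
BBBGGGBB
After op 3 fill(6,7,Y) [54 cells changed]:
YYYYYYYY
YYYYYYYY
YYYYYYYY
YYYYYYYY
YYYYYYYY
YYYYYYYY
YYYYYYYY
YYYGGGYY
YYYGGGYY
After op 4 paint(1,6,B):
YYYYYYYY
YYYYYYBY
YYYYYYYY
YYYYYYYY
YYYYYYYY
YYYYYYYY
YYYYYYYY
YYYGGGYY
YYYGGGYY
After op 5 paint(1,2,K):
YYYYYYYY
YYKYYYBY
YYYYYYYY
YYYYYYYY
YYYYYYYY
YYYYYYYY
YYYYYYYY
YYYGGGYY
YYYGGGYY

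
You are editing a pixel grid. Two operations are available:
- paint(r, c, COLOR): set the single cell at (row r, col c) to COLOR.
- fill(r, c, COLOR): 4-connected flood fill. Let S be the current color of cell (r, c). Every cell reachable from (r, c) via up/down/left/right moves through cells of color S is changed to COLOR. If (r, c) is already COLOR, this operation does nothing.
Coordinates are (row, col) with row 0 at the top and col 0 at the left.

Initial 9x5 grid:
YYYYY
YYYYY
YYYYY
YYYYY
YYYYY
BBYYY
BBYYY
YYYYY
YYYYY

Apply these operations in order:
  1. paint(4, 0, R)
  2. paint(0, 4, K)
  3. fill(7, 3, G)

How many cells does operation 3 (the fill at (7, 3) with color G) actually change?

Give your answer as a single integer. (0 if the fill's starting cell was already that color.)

After op 1 paint(4,0,R):
YYYYY
YYYYY
YYYYY
YYYYY
RYYYY
BBYYY
BBYYY
YYYYY
YYYYY
After op 2 paint(0,4,K):
YYYYK
YYYYY
YYYYY
YYYYY
RYYYY
BBYYY
BBYYY
YYYYY
YYYYY
After op 3 fill(7,3,G) [39 cells changed]:
GGGGK
GGGGG
GGGGG
GGGGG
RGGGG
BBGGG
BBGGG
GGGGG
GGGGG

Answer: 39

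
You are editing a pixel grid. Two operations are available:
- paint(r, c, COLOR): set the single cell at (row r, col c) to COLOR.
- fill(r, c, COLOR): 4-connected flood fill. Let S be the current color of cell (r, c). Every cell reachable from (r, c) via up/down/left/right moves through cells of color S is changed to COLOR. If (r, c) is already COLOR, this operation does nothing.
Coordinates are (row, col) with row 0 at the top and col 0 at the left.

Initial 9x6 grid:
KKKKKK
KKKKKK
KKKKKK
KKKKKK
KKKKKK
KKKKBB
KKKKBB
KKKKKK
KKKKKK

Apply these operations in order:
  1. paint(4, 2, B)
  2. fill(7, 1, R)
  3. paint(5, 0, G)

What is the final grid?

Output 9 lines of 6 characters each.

Answer: RRRRRR
RRRRRR
RRRRRR
RRRRRR
RRBRRR
GRRRBB
RRRRBB
RRRRRR
RRRRRR

Derivation:
After op 1 paint(4,2,B):
KKKKKK
KKKKKK
KKKKKK
KKKKKK
KKBKKK
KKKKBB
KKKKBB
KKKKKK
KKKKKK
After op 2 fill(7,1,R) [49 cells changed]:
RRRRRR
RRRRRR
RRRRRR
RRRRRR
RRBRRR
RRRRBB
RRRRBB
RRRRRR
RRRRRR
After op 3 paint(5,0,G):
RRRRRR
RRRRRR
RRRRRR
RRRRRR
RRBRRR
GRRRBB
RRRRBB
RRRRRR
RRRRRR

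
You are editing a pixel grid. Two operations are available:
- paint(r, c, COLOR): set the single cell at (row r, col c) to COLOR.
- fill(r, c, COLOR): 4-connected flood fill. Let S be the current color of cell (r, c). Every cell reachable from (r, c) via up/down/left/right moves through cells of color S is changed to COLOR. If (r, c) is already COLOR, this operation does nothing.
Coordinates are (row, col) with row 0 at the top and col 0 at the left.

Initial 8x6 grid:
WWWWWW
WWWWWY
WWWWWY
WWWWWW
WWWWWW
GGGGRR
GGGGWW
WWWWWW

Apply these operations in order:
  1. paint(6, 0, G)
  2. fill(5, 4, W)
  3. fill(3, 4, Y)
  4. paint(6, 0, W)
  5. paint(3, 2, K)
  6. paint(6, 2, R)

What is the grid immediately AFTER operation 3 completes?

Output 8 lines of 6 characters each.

Answer: YYYYYY
YYYYYY
YYYYYY
YYYYYY
YYYYYY
GGGGYY
GGGGYY
YYYYYY

Derivation:
After op 1 paint(6,0,G):
WWWWWW
WWWWWY
WWWWWY
WWWWWW
WWWWWW
GGGGRR
GGGGWW
WWWWWW
After op 2 fill(5,4,W) [2 cells changed]:
WWWWWW
WWWWWY
WWWWWY
WWWWWW
WWWWWW
GGGGWW
GGGGWW
WWWWWW
After op 3 fill(3,4,Y) [38 cells changed]:
YYYYYY
YYYYYY
YYYYYY
YYYYYY
YYYYYY
GGGGYY
GGGGYY
YYYYYY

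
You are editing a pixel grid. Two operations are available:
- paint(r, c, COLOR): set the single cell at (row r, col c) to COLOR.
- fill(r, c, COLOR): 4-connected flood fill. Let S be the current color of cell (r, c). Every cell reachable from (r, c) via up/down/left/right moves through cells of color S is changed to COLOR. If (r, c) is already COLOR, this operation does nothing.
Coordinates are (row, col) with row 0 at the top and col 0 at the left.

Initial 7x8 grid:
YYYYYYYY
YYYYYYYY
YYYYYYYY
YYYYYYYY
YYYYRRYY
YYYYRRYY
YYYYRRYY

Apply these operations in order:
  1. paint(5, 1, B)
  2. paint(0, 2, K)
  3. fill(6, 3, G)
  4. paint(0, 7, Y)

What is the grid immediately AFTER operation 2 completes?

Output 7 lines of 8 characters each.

After op 1 paint(5,1,B):
YYYYYYYY
YYYYYYYY
YYYYYYYY
YYYYYYYY
YYYYRRYY
YBYYRRYY
YYYYRRYY
After op 2 paint(0,2,K):
YYKYYYYY
YYYYYYYY
YYYYYYYY
YYYYYYYY
YYYYRRYY
YBYYRRYY
YYYYRRYY

Answer: YYKYYYYY
YYYYYYYY
YYYYYYYY
YYYYYYYY
YYYYRRYY
YBYYRRYY
YYYYRRYY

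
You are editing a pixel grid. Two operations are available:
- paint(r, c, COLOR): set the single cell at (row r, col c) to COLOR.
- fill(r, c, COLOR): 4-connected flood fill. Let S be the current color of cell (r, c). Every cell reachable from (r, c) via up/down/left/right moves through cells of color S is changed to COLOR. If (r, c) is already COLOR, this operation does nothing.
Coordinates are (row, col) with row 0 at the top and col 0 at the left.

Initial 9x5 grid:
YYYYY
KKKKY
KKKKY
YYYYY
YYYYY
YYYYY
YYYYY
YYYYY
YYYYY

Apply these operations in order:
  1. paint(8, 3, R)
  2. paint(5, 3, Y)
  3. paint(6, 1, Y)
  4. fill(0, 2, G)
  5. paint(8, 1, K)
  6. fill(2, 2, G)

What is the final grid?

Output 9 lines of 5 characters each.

Answer: GGGGG
GGGGG
GGGGG
GGGGG
GGGGG
GGGGG
GGGGG
GGGGG
GKGRG

Derivation:
After op 1 paint(8,3,R):
YYYYY
KKKKY
KKKKY
YYYYY
YYYYY
YYYYY
YYYYY
YYYYY
YYYRY
After op 2 paint(5,3,Y):
YYYYY
KKKKY
KKKKY
YYYYY
YYYYY
YYYYY
YYYYY
YYYYY
YYYRY
After op 3 paint(6,1,Y):
YYYYY
KKKKY
KKKKY
YYYYY
YYYYY
YYYYY
YYYYY
YYYYY
YYYRY
After op 4 fill(0,2,G) [36 cells changed]:
GGGGG
KKKKG
KKKKG
GGGGG
GGGGG
GGGGG
GGGGG
GGGGG
GGGRG
After op 5 paint(8,1,K):
GGGGG
KKKKG
KKKKG
GGGGG
GGGGG
GGGGG
GGGGG
GGGGG
GKGRG
After op 6 fill(2,2,G) [8 cells changed]:
GGGGG
GGGGG
GGGGG
GGGGG
GGGGG
GGGGG
GGGGG
GGGGG
GKGRG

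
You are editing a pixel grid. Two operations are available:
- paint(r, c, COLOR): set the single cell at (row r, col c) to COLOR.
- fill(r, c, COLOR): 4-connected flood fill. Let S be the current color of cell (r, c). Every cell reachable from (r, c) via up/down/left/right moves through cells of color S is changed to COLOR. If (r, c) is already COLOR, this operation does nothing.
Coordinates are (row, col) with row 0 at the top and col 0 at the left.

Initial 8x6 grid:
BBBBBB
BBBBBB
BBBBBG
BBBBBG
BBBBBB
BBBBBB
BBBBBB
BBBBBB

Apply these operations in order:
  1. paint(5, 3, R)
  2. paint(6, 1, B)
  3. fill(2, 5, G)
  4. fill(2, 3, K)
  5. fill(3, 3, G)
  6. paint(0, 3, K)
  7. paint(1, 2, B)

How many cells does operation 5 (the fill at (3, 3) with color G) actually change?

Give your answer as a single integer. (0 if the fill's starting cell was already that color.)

Answer: 45

Derivation:
After op 1 paint(5,3,R):
BBBBBB
BBBBBB
BBBBBG
BBBBBG
BBBBBB
BBBRBB
BBBBBB
BBBBBB
After op 2 paint(6,1,B):
BBBBBB
BBBBBB
BBBBBG
BBBBBG
BBBBBB
BBBRBB
BBBBBB
BBBBBB
After op 3 fill(2,5,G) [0 cells changed]:
BBBBBB
BBBBBB
BBBBBG
BBBBBG
BBBBBB
BBBRBB
BBBBBB
BBBBBB
After op 4 fill(2,3,K) [45 cells changed]:
KKKKKK
KKKKKK
KKKKKG
KKKKKG
KKKKKK
KKKRKK
KKKKKK
KKKKKK
After op 5 fill(3,3,G) [45 cells changed]:
GGGGGG
GGGGGG
GGGGGG
GGGGGG
GGGGGG
GGGRGG
GGGGGG
GGGGGG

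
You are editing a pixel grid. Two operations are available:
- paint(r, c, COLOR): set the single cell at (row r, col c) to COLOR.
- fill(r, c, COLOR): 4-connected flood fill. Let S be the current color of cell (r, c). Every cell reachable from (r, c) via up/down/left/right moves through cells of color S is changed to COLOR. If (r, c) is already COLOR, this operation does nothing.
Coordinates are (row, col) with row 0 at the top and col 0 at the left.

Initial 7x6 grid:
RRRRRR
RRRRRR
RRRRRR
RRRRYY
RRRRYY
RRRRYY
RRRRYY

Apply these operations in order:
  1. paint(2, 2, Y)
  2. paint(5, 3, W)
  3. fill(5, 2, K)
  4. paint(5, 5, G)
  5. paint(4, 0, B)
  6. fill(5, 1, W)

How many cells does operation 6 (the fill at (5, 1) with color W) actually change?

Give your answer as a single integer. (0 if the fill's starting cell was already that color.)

Answer: 31

Derivation:
After op 1 paint(2,2,Y):
RRRRRR
RRRRRR
RRYRRR
RRRRYY
RRRRYY
RRRRYY
RRRRYY
After op 2 paint(5,3,W):
RRRRRR
RRRRRR
RRYRRR
RRRRYY
RRRRYY
RRRWYY
RRRRYY
After op 3 fill(5,2,K) [32 cells changed]:
KKKKKK
KKKKKK
KKYKKK
KKKKYY
KKKKYY
KKKWYY
KKKKYY
After op 4 paint(5,5,G):
KKKKKK
KKKKKK
KKYKKK
KKKKYY
KKKKYY
KKKWYG
KKKKYY
After op 5 paint(4,0,B):
KKKKKK
KKKKKK
KKYKKK
KKKKYY
BKKKYY
KKKWYG
KKKKYY
After op 6 fill(5,1,W) [31 cells changed]:
WWWWWW
WWWWWW
WWYWWW
WWWWYY
BWWWYY
WWWWYG
WWWWYY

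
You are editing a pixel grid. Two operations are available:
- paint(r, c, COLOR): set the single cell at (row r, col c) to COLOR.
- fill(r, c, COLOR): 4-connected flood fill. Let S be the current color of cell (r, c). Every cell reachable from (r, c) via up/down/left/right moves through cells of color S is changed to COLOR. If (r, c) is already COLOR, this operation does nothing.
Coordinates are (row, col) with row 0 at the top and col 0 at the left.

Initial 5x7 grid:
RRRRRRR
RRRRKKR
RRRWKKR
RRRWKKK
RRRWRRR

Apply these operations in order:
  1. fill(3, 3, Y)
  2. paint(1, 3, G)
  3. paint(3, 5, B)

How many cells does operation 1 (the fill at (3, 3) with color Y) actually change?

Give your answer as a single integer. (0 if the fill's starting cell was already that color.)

After op 1 fill(3,3,Y) [3 cells changed]:
RRRRRRR
RRRRKKR
RRRYKKR
RRRYKKK
RRRYRRR

Answer: 3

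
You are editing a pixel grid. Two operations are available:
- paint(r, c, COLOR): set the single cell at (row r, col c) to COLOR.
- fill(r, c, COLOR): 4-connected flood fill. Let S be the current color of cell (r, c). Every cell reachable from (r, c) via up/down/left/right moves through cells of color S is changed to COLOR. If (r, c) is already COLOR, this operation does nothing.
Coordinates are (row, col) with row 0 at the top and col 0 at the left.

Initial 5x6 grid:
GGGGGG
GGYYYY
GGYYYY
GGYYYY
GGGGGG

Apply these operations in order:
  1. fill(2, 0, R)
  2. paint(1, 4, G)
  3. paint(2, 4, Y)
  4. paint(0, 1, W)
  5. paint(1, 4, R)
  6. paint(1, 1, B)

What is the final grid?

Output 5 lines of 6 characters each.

After op 1 fill(2,0,R) [18 cells changed]:
RRRRRR
RRYYYY
RRYYYY
RRYYYY
RRRRRR
After op 2 paint(1,4,G):
RRRRRR
RRYYGY
RRYYYY
RRYYYY
RRRRRR
After op 3 paint(2,4,Y):
RRRRRR
RRYYGY
RRYYYY
RRYYYY
RRRRRR
After op 4 paint(0,1,W):
RWRRRR
RRYYGY
RRYYYY
RRYYYY
RRRRRR
After op 5 paint(1,4,R):
RWRRRR
RRYYRY
RRYYYY
RRYYYY
RRRRRR
After op 6 paint(1,1,B):
RWRRRR
RBYYRY
RRYYYY
RRYYYY
RRRRRR

Answer: RWRRRR
RBYYRY
RRYYYY
RRYYYY
RRRRRR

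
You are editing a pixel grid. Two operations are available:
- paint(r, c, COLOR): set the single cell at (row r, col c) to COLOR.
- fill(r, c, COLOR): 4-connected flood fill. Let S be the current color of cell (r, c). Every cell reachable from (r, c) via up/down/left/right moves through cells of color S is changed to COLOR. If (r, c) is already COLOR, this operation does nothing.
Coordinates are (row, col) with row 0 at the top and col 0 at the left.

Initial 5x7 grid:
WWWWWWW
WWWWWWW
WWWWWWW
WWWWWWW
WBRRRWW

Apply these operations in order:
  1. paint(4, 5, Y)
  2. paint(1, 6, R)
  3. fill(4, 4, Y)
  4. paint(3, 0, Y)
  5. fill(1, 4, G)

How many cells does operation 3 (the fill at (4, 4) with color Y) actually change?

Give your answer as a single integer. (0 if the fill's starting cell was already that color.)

Answer: 3

Derivation:
After op 1 paint(4,5,Y):
WWWWWWW
WWWWWWW
WWWWWWW
WWWWWWW
WBRRRYW
After op 2 paint(1,6,R):
WWWWWWW
WWWWWWR
WWWWWWW
WWWWWWW
WBRRRYW
After op 3 fill(4,4,Y) [3 cells changed]:
WWWWWWW
WWWWWWR
WWWWWWW
WWWWWWW
WBYYYYW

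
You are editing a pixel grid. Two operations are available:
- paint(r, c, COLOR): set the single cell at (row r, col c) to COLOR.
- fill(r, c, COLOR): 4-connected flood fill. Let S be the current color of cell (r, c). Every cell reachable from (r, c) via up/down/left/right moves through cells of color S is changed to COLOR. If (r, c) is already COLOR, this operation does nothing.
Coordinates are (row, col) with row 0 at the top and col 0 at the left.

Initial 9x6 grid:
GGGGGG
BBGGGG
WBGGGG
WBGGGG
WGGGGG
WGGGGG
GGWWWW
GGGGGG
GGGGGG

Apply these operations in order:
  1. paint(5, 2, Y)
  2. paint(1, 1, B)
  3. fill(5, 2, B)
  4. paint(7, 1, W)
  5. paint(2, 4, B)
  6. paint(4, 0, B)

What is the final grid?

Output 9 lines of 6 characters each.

After op 1 paint(5,2,Y):
GGGGGG
BBGGGG
WBGGGG
WBGGGG
WGGGGG
WGYGGG
GGWWWW
GGGGGG
GGGGGG
After op 2 paint(1,1,B):
GGGGGG
BBGGGG
WBGGGG
WBGGGG
WGGGGG
WGYGGG
GGWWWW
GGGGGG
GGGGGG
After op 3 fill(5,2,B) [1 cells changed]:
GGGGGG
BBGGGG
WBGGGG
WBGGGG
WGGGGG
WGBGGG
GGWWWW
GGGGGG
GGGGGG
After op 4 paint(7,1,W):
GGGGGG
BBGGGG
WBGGGG
WBGGGG
WGGGGG
WGBGGG
GGWWWW
GWGGGG
GGGGGG
After op 5 paint(2,4,B):
GGGGGG
BBGGGG
WBGGBG
WBGGGG
WGGGGG
WGBGGG
GGWWWW
GWGGGG
GGGGGG
After op 6 paint(4,0,B):
GGGGGG
BBGGGG
WBGGBG
WBGGGG
BGGGGG
WGBGGG
GGWWWW
GWGGGG
GGGGGG

Answer: GGGGGG
BBGGGG
WBGGBG
WBGGGG
BGGGGG
WGBGGG
GGWWWW
GWGGGG
GGGGGG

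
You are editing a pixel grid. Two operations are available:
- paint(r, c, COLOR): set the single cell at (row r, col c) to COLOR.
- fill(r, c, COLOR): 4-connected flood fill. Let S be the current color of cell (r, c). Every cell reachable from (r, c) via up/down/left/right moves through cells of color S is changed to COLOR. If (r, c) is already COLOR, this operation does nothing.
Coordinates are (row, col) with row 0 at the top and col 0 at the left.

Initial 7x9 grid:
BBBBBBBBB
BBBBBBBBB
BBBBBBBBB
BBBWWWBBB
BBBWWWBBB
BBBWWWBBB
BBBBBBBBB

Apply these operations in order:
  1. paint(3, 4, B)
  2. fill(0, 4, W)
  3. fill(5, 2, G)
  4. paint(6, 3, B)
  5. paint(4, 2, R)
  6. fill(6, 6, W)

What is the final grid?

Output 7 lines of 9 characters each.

After op 1 paint(3,4,B):
BBBBBBBBB
BBBBBBBBB
BBBBBBBBB
BBBWBWBBB
BBBWWWBBB
BBBWWWBBB
BBBBBBBBB
After op 2 fill(0,4,W) [55 cells changed]:
WWWWWWWWW
WWWWWWWWW
WWWWWWWWW
WWWWWWWWW
WWWWWWWWW
WWWWWWWWW
WWWWWWWWW
After op 3 fill(5,2,G) [63 cells changed]:
GGGGGGGGG
GGGGGGGGG
GGGGGGGGG
GGGGGGGGG
GGGGGGGGG
GGGGGGGGG
GGGGGGGGG
After op 4 paint(6,3,B):
GGGGGGGGG
GGGGGGGGG
GGGGGGGGG
GGGGGGGGG
GGGGGGGGG
GGGGGGGGG
GGGBGGGGG
After op 5 paint(4,2,R):
GGGGGGGGG
GGGGGGGGG
GGGGGGGGG
GGGGGGGGG
GGRGGGGGG
GGGGGGGGG
GGGBGGGGG
After op 6 fill(6,6,W) [61 cells changed]:
WWWWWWWWW
WWWWWWWWW
WWWWWWWWW
WWWWWWWWW
WWRWWWWWW
WWWWWWWWW
WWWBWWWWW

Answer: WWWWWWWWW
WWWWWWWWW
WWWWWWWWW
WWWWWWWWW
WWRWWWWWW
WWWWWWWWW
WWWBWWWWW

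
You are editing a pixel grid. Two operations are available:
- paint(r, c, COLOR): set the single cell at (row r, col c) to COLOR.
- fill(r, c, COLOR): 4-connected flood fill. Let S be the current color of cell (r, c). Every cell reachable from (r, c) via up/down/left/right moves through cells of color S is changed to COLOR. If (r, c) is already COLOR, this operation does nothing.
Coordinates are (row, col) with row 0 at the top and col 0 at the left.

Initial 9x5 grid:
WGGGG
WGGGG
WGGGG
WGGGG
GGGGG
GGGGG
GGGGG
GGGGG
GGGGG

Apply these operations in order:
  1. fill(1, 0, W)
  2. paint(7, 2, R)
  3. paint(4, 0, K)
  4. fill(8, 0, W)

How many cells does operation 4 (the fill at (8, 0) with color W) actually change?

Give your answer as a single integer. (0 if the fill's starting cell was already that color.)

Answer: 39

Derivation:
After op 1 fill(1,0,W) [0 cells changed]:
WGGGG
WGGGG
WGGGG
WGGGG
GGGGG
GGGGG
GGGGG
GGGGG
GGGGG
After op 2 paint(7,2,R):
WGGGG
WGGGG
WGGGG
WGGGG
GGGGG
GGGGG
GGGGG
GGRGG
GGGGG
After op 3 paint(4,0,K):
WGGGG
WGGGG
WGGGG
WGGGG
KGGGG
GGGGG
GGGGG
GGRGG
GGGGG
After op 4 fill(8,0,W) [39 cells changed]:
WWWWW
WWWWW
WWWWW
WWWWW
KWWWW
WWWWW
WWWWW
WWRWW
WWWWW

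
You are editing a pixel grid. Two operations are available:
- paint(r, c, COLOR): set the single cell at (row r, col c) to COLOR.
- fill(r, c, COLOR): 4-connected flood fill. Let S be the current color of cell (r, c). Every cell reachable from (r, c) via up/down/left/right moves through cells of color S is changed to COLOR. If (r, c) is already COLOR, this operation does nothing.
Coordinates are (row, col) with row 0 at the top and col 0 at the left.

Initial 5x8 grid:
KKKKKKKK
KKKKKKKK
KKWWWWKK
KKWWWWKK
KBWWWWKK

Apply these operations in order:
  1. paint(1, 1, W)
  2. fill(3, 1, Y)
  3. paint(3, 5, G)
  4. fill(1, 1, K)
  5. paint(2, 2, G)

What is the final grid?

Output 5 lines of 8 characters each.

After op 1 paint(1,1,W):
KKKKKKKK
KWKKKKKK
KKWWWWKK
KKWWWWKK
KBWWWWKK
After op 2 fill(3,1,Y) [26 cells changed]:
YYYYYYYY
YWYYYYYY
YYWWWWYY
YYWWWWYY
YBWWWWYY
After op 3 paint(3,5,G):
YYYYYYYY
YWYYYYYY
YYWWWWYY
YYWWWGYY
YBWWWWYY
After op 4 fill(1,1,K) [1 cells changed]:
YYYYYYYY
YKYYYYYY
YYWWWWYY
YYWWWGYY
YBWWWWYY
After op 5 paint(2,2,G):
YYYYYYYY
YKYYYYYY
YYGWWWYY
YYWWWGYY
YBWWWWYY

Answer: YYYYYYYY
YKYYYYYY
YYGWWWYY
YYWWWGYY
YBWWWWYY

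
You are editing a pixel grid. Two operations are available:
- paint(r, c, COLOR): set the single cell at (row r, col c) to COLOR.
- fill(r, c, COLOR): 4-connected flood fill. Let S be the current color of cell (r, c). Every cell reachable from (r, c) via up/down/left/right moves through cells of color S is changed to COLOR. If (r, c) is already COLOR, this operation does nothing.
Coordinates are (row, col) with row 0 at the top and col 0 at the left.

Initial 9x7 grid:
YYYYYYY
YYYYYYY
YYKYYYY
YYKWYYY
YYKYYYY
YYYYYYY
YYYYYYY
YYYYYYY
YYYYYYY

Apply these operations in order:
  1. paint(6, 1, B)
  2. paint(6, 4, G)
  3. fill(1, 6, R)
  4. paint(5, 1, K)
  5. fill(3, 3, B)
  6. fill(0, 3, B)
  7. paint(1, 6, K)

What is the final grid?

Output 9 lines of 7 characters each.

Answer: BBBBBBB
BBBBBBK
BBKBBBB
BBKBBBB
BBKBBBB
BKBBBBB
BBBBGBB
BBBBBBB
BBBBBBB

Derivation:
After op 1 paint(6,1,B):
YYYYYYY
YYYYYYY
YYKYYYY
YYKWYYY
YYKYYYY
YYYYYYY
YBYYYYY
YYYYYYY
YYYYYYY
After op 2 paint(6,4,G):
YYYYYYY
YYYYYYY
YYKYYYY
YYKWYYY
YYKYYYY
YYYYYYY
YBYYGYY
YYYYYYY
YYYYYYY
After op 3 fill(1,6,R) [57 cells changed]:
RRRRRRR
RRRRRRR
RRKRRRR
RRKWRRR
RRKRRRR
RRRRRRR
RBRRGRR
RRRRRRR
RRRRRRR
After op 4 paint(5,1,K):
RRRRRRR
RRRRRRR
RRKRRRR
RRKWRRR
RRKRRRR
RKRRRRR
RBRRGRR
RRRRRRR
RRRRRRR
After op 5 fill(3,3,B) [1 cells changed]:
RRRRRRR
RRRRRRR
RRKRRRR
RRKBRRR
RRKRRRR
RKRRRRR
RBRRGRR
RRRRRRR
RRRRRRR
After op 6 fill(0,3,B) [56 cells changed]:
BBBBBBB
BBBBBBB
BBKBBBB
BBKBBBB
BBKBBBB
BKBBBBB
BBBBGBB
BBBBBBB
BBBBBBB
After op 7 paint(1,6,K):
BBBBBBB
BBBBBBK
BBKBBBB
BBKBBBB
BBKBBBB
BKBBBBB
BBBBGBB
BBBBBBB
BBBBBBB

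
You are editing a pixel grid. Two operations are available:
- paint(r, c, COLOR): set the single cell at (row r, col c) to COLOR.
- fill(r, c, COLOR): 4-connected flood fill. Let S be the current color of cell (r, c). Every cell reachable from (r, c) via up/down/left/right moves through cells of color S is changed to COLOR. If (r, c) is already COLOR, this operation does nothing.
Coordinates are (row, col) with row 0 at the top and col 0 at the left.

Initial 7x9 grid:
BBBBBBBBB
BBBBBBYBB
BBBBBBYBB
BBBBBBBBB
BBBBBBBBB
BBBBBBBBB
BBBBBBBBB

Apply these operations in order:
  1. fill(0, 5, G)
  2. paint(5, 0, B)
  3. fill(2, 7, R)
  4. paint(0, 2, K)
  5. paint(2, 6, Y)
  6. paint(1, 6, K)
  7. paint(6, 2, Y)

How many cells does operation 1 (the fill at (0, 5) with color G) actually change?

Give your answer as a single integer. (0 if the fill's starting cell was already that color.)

Answer: 61

Derivation:
After op 1 fill(0,5,G) [61 cells changed]:
GGGGGGGGG
GGGGGGYGG
GGGGGGYGG
GGGGGGGGG
GGGGGGGGG
GGGGGGGGG
GGGGGGGGG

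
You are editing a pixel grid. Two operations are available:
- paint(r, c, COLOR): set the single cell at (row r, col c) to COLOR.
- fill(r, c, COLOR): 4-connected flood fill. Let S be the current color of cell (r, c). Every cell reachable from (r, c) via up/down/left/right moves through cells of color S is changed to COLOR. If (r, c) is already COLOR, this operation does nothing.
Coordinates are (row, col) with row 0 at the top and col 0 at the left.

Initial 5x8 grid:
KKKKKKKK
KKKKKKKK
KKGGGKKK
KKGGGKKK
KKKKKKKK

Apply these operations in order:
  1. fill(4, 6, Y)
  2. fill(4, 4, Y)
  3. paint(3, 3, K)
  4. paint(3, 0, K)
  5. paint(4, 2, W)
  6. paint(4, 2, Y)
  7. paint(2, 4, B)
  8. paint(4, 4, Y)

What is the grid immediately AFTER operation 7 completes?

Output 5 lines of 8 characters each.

Answer: YYYYYYYY
YYYYYYYY
YYGGBYYY
KYGKGYYY
YYYYYYYY

Derivation:
After op 1 fill(4,6,Y) [34 cells changed]:
YYYYYYYY
YYYYYYYY
YYGGGYYY
YYGGGYYY
YYYYYYYY
After op 2 fill(4,4,Y) [0 cells changed]:
YYYYYYYY
YYYYYYYY
YYGGGYYY
YYGGGYYY
YYYYYYYY
After op 3 paint(3,3,K):
YYYYYYYY
YYYYYYYY
YYGGGYYY
YYGKGYYY
YYYYYYYY
After op 4 paint(3,0,K):
YYYYYYYY
YYYYYYYY
YYGGGYYY
KYGKGYYY
YYYYYYYY
After op 5 paint(4,2,W):
YYYYYYYY
YYYYYYYY
YYGGGYYY
KYGKGYYY
YYWYYYYY
After op 6 paint(4,2,Y):
YYYYYYYY
YYYYYYYY
YYGGGYYY
KYGKGYYY
YYYYYYYY
After op 7 paint(2,4,B):
YYYYYYYY
YYYYYYYY
YYGGBYYY
KYGKGYYY
YYYYYYYY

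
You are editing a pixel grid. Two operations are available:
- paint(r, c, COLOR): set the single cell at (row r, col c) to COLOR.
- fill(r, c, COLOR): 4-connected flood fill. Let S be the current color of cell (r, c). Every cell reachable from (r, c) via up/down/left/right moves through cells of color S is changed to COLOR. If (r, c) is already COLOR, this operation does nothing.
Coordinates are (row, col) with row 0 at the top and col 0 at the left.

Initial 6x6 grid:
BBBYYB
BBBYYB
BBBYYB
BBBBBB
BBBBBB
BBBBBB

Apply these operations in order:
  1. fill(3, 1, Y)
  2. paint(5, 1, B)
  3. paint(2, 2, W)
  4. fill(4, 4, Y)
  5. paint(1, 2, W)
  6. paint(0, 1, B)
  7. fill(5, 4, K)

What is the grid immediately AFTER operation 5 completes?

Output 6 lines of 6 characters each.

Answer: YYYYYY
YYWYYY
YYWYYY
YYYYYY
YYYYYY
YBYYYY

Derivation:
After op 1 fill(3,1,Y) [30 cells changed]:
YYYYYY
YYYYYY
YYYYYY
YYYYYY
YYYYYY
YYYYYY
After op 2 paint(5,1,B):
YYYYYY
YYYYYY
YYYYYY
YYYYYY
YYYYYY
YBYYYY
After op 3 paint(2,2,W):
YYYYYY
YYYYYY
YYWYYY
YYYYYY
YYYYYY
YBYYYY
After op 4 fill(4,4,Y) [0 cells changed]:
YYYYYY
YYYYYY
YYWYYY
YYYYYY
YYYYYY
YBYYYY
After op 5 paint(1,2,W):
YYYYYY
YYWYYY
YYWYYY
YYYYYY
YYYYYY
YBYYYY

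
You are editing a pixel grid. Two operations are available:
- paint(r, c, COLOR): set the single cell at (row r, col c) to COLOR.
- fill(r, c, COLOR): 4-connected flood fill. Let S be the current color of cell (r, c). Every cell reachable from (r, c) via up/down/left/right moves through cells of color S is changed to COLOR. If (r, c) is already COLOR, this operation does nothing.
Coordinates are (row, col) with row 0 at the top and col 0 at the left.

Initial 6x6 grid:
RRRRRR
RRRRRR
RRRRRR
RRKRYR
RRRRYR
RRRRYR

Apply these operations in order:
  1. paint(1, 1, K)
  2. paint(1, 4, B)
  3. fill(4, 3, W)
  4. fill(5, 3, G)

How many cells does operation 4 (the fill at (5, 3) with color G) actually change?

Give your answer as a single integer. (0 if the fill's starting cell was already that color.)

Answer: 30

Derivation:
After op 1 paint(1,1,K):
RRRRRR
RKRRRR
RRRRRR
RRKRYR
RRRRYR
RRRRYR
After op 2 paint(1,4,B):
RRRRRR
RKRRBR
RRRRRR
RRKRYR
RRRRYR
RRRRYR
After op 3 fill(4,3,W) [30 cells changed]:
WWWWWW
WKWWBW
WWWWWW
WWKWYW
WWWWYW
WWWWYW
After op 4 fill(5,3,G) [30 cells changed]:
GGGGGG
GKGGBG
GGGGGG
GGKGYG
GGGGYG
GGGGYG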